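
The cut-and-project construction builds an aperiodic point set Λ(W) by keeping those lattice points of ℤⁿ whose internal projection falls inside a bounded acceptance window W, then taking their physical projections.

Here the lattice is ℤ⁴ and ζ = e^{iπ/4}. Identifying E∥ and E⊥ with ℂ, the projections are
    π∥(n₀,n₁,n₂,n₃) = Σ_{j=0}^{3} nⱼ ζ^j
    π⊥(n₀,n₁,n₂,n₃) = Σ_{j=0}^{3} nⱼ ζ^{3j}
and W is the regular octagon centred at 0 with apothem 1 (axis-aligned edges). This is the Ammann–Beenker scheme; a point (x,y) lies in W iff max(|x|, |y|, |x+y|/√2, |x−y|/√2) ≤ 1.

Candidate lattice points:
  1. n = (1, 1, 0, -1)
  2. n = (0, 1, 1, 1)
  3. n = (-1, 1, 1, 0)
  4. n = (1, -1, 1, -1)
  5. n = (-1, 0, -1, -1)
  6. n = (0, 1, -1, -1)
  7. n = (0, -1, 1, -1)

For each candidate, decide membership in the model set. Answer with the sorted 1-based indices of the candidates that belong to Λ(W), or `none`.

1, 2

π⊥(n) = n₀ + n₁ζ³ + n₂ζ⁶ + n₃ζ⁹ where ζ = e^{iπ/4}.
#1 (1, 1, 0, -1): internal (-0.4142, 0.0000); octagon support 0.4142 vs apothem 1 → ∈ W
#2 (0, 1, 1, 1): internal (0.0000, 0.4142); octagon support 0.4142 vs apothem 1 → ∈ W
#3 (-1, 1, 1, 0): internal (-1.7071, -0.2929); octagon support 1.7071 vs apothem 1 → ∉ W
#4 (1, -1, 1, -1): internal (1.0000, -2.4142); octagon support 2.4142 vs apothem 1 → ∉ W
#5 (-1, 0, -1, -1): internal (-1.7071, 0.2929); octagon support 1.7071 vs apothem 1 → ∉ W
#6 (0, 1, -1, -1): internal (-1.4142, 1.0000); octagon support 1.7071 vs apothem 1 → ∉ W
#7 (0, -1, 1, -1): internal (0.0000, -2.4142); octagon support 2.4142 vs apothem 1 → ∉ W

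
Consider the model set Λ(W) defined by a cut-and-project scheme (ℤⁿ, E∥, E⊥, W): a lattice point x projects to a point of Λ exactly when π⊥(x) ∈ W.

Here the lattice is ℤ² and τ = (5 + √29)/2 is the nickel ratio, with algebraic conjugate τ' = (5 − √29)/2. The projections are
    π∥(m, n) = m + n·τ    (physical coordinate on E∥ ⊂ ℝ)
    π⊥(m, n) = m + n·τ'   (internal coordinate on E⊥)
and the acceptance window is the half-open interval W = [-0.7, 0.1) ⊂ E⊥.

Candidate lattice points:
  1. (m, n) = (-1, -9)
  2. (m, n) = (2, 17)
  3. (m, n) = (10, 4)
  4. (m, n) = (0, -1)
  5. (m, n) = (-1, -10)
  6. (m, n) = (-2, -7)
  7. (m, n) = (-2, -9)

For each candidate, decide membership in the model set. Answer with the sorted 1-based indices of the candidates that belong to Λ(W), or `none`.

Numerically τ ≈ 5.192582 and τ' = −1/τ ≈ -0.192582.
candidate 1: (m,n)=(-1,-9) → π∥ = -1-9·τ ≈ -47.733242, π⊥ = -1-9·τ' ≈ 0.733242 ∉ [-0.7, 0.1) ⇒ out
candidate 2: (m,n)=(2,17) → π∥ = 2+17·τ ≈ 90.273901, π⊥ = 2+17·τ' ≈ -1.273901 ∉ [-0.7, 0.1) ⇒ out
candidate 3: (m,n)=(10,4) → π∥ = 10+4·τ ≈ 30.770330, π⊥ = 10+4·τ' ≈ 9.229670 ∉ [-0.7, 0.1) ⇒ out
candidate 4: (m,n)=(0,-1) → π∥ = 0-1·τ ≈ -5.192582, π⊥ = 0-1·τ' ≈ 0.192582 ∉ [-0.7, 0.1) ⇒ out
candidate 5: (m,n)=(-1,-10) → π∥ = -1-10·τ ≈ -52.925824, π⊥ = -1-10·τ' ≈ 0.925824 ∉ [-0.7, 0.1) ⇒ out
candidate 6: (m,n)=(-2,-7) → π∥ = -2-7·τ ≈ -38.348077, π⊥ = -2-7·τ' ≈ -0.651923 ∈ [-0.7, 0.1) ⇒ IN Λ
candidate 7: (m,n)=(-2,-9) → π∥ = -2-9·τ ≈ -48.733242, π⊥ = -2-9·τ' ≈ -0.266758 ∈ [-0.7, 0.1) ⇒ IN Λ

6, 7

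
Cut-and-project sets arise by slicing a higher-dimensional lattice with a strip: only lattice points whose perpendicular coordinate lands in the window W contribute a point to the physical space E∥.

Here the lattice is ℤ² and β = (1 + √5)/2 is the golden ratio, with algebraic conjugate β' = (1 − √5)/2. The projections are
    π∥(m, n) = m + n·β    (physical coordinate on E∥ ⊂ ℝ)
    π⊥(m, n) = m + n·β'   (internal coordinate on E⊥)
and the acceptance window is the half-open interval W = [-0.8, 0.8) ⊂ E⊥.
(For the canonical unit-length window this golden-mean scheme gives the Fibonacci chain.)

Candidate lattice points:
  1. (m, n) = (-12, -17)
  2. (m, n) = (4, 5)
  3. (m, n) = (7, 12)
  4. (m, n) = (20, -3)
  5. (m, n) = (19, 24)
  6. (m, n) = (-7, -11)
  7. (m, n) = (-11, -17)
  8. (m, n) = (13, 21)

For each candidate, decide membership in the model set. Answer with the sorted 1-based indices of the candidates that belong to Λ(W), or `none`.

Compute β' = (1−√5)/2 = -0.6180, so π⊥(m,n) = m -0.6180·n.
candidate 1: (m,n)=(-12,-17) → π∥ = -12-17·β ≈ -39.5066, π⊥ = -12-17·β' ≈ -1.4934 ∉ [-0.8, 0.8) ⇒ out
candidate 2: (m,n)=(4,5) → π∥ = 4+5·β ≈ 12.0902, π⊥ = 4+5·β' ≈ 0.9098 ∉ [-0.8, 0.8) ⇒ out
candidate 3: (m,n)=(7,12) → π∥ = 7+12·β ≈ 26.4164, π⊥ = 7+12·β' ≈ -0.4164 ∈ [-0.8, 0.8) ⇒ IN Λ
candidate 4: (m,n)=(20,-3) → π∥ = 20-3·β ≈ 15.1459, π⊥ = 20-3·β' ≈ 21.8541 ∉ [-0.8, 0.8) ⇒ out
candidate 5: (m,n)=(19,24) → π∥ = 19+24·β ≈ 57.8328, π⊥ = 19+24·β' ≈ 4.1672 ∉ [-0.8, 0.8) ⇒ out
candidate 6: (m,n)=(-7,-11) → π∥ = -7-11·β ≈ -24.7984, π⊥ = -7-11·β' ≈ -0.2016 ∈ [-0.8, 0.8) ⇒ IN Λ
candidate 7: (m,n)=(-11,-17) → π∥ = -11-17·β ≈ -38.5066, π⊥ = -11-17·β' ≈ -0.4934 ∈ [-0.8, 0.8) ⇒ IN Λ
candidate 8: (m,n)=(13,21) → π∥ = 13+21·β ≈ 46.9787, π⊥ = 13+21·β' ≈ 0.0213 ∈ [-0.8, 0.8) ⇒ IN Λ

3, 6, 7, 8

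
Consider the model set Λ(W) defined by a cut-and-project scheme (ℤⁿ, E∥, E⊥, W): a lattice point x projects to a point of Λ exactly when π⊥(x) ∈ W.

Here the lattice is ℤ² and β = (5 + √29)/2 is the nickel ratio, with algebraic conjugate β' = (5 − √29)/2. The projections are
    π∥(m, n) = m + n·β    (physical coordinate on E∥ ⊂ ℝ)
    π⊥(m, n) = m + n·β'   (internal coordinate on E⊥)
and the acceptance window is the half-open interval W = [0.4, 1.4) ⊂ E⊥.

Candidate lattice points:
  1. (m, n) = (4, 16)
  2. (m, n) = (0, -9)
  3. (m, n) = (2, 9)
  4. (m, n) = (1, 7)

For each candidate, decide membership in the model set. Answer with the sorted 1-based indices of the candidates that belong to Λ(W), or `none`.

β' = (5−√29)/2 ≈ -0.1926.
[1] lift (4,16): star map gives 0.9187; window check 0.4 ≤ 0.9187 < 1.4 is true → IN Λ
[2] lift (0,-9): star map gives 1.7332; window check 0.4 ≤ 1.7332 < 1.4 is false → out
[3] lift (2,9): star map gives 0.2668; window check 0.4 ≤ 0.2668 < 1.4 is false → out
[4] lift (1,7): star map gives -0.3481; window check 0.4 ≤ -0.3481 < 1.4 is false → out

1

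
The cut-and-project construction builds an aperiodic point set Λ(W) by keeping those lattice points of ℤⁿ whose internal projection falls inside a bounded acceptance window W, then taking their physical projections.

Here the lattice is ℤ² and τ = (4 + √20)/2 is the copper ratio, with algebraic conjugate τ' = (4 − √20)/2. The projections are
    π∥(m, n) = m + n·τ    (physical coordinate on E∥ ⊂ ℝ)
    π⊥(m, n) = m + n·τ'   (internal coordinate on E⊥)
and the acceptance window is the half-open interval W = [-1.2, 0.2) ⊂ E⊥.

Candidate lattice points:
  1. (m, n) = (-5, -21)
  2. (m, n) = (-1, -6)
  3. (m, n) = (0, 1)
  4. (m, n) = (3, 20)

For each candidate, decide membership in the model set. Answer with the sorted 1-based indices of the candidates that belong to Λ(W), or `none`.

Numerically τ ≈ 4.2361 and τ' = −1/τ ≈ -0.2361.
candidate 1: (m,n)=(-5,-21) → π∥ = -5-21·τ ≈ -93.9574, π⊥ = -5-21·τ' ≈ -0.0426 ∈ [-1.2, 0.2) ⇒ IN Λ
candidate 2: (m,n)=(-1,-6) → π∥ = -1-6·τ ≈ -26.4164, π⊥ = -1-6·τ' ≈ 0.4164 ∉ [-1.2, 0.2) ⇒ out
candidate 3: (m,n)=(0,1) → π∥ = 0+1·τ ≈ 4.2361, π⊥ = 0+1·τ' ≈ -0.2361 ∈ [-1.2, 0.2) ⇒ IN Λ
candidate 4: (m,n)=(3,20) → π∥ = 3+20·τ ≈ 87.7214, π⊥ = 3+20·τ' ≈ -1.7214 ∉ [-1.2, 0.2) ⇒ out

1, 3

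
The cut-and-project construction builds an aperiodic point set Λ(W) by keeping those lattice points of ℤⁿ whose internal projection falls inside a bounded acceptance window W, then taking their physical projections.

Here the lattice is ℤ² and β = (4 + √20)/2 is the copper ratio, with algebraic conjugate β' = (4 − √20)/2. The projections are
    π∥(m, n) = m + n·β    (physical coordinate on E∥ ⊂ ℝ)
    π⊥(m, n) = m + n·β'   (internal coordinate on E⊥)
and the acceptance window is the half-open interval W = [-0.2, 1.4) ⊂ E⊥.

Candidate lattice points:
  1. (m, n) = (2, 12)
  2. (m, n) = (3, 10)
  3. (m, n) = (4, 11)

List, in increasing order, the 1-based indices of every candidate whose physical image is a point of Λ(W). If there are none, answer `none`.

2

Numerically β ≈ 4.236068 and β' = −1/β ≈ -0.236068.
#1 (2,12): internal coord 2 + (12)·β' = -0.832816; -0.832816 ∉ [-0.2, 1.4) → out
#2 (3,10): internal coord 3 + (10)·β' = +0.639320; +0.639320 ∈ [-0.2, 1.4) → IN Λ
#3 (4,11): internal coord 4 + (11)·β' = +1.403252; +1.403252 ∉ [-0.2, 1.4) → out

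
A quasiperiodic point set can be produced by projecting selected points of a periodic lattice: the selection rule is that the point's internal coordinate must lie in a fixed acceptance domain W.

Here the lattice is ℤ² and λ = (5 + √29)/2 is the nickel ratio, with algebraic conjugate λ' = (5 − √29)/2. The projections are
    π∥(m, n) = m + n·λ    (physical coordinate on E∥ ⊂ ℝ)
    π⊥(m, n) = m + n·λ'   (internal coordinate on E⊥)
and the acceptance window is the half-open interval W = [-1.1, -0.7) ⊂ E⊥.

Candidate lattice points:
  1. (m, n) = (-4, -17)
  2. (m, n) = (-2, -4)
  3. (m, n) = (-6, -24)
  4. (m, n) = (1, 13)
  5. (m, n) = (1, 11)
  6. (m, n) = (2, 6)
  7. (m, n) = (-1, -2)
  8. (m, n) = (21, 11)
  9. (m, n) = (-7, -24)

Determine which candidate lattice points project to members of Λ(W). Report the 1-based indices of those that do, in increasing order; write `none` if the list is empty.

1

Compute λ' = (5−√29)/2 = -0.192582, so π⊥(m,n) = m -0.192582·n.
[1] lift (-4,-17): star map gives -0.726099; window check -1.1 ≤ -0.726099 < -0.7 is true → IN Λ
[2] lift (-2,-4): star map gives -1.229670; window check -1.1 ≤ -1.229670 < -0.7 is false → out
[3] lift (-6,-24): star map gives -1.378022; window check -1.1 ≤ -1.378022 < -0.7 is false → out
[4] lift (1,13): star map gives -1.503571; window check -1.1 ≤ -1.503571 < -0.7 is false → out
[5] lift (1,11): star map gives -1.118406; window check -1.1 ≤ -1.118406 < -0.7 is false → out
[6] lift (2,6): star map gives 0.844506; window check -1.1 ≤ 0.844506 < -0.7 is false → out
[7] lift (-1,-2): star map gives -0.614835; window check -1.1 ≤ -0.614835 < -0.7 is false → out
[8] lift (21,11): star map gives 18.881594; window check -1.1 ≤ 18.881594 < -0.7 is false → out
[9] lift (-7,-24): star map gives -2.378022; window check -1.1 ≤ -2.378022 < -0.7 is false → out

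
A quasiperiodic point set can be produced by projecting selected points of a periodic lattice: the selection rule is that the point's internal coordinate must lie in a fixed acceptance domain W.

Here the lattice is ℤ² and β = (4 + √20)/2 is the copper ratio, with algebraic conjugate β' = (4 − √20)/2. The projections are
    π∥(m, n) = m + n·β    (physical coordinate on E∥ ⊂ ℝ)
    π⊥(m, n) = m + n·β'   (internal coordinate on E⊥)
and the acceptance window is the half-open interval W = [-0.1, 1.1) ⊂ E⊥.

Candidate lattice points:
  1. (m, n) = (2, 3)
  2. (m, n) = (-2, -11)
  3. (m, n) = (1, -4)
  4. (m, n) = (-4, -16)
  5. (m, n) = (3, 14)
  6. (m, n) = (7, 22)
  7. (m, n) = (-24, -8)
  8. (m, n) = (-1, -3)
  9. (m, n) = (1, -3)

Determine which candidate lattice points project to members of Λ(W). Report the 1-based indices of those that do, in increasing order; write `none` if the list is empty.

2

Compute β' = (4−√20)/2 = -0.236068, so π⊥(m,n) = m -0.236068·n.
#1 (2,3): internal coord 2 + (3)·β' = +1.291796; +1.291796 ∉ [-0.1, 1.1) → out
#2 (-2,-11): internal coord -2 + (-11)·β' = +0.596748; +0.596748 ∈ [-0.1, 1.1) → IN Λ
#3 (1,-4): internal coord 1 + (-4)·β' = +1.944272; +1.944272 ∉ [-0.1, 1.1) → out
#4 (-4,-16): internal coord -4 + (-16)·β' = -0.222912; -0.222912 ∉ [-0.1, 1.1) → out
#5 (3,14): internal coord 3 + (14)·β' = -0.304952; -0.304952 ∉ [-0.1, 1.1) → out
#6 (7,22): internal coord 7 + (22)·β' = +1.806504; +1.806504 ∉ [-0.1, 1.1) → out
#7 (-24,-8): internal coord -24 + (-8)·β' = -22.111456; -22.111456 ∉ [-0.1, 1.1) → out
#8 (-1,-3): internal coord -1 + (-3)·β' = -0.291796; -0.291796 ∉ [-0.1, 1.1) → out
#9 (1,-3): internal coord 1 + (-3)·β' = +1.708204; +1.708204 ∉ [-0.1, 1.1) → out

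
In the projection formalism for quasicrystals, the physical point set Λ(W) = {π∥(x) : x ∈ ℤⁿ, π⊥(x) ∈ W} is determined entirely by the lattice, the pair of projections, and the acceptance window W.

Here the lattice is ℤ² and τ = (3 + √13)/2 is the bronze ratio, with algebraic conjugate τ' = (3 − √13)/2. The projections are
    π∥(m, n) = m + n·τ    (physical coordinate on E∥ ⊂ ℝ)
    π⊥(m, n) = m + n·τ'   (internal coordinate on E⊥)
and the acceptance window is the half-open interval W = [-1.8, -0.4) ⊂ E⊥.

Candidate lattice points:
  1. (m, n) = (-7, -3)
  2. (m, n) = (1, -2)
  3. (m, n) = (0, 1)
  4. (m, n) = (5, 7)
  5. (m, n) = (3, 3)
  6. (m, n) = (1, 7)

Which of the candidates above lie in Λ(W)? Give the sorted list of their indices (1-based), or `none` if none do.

Numerically τ ≈ 3.302776 and τ' = −1/τ ≈ -0.302776.
[1] lift (-7,-3): star map gives -6.091673; window check -1.8 ≤ -6.091673 < -0.4 is false → out
[2] lift (1,-2): star map gives 1.605551; window check -1.8 ≤ 1.605551 < -0.4 is false → out
[3] lift (0,1): star map gives -0.302776; window check -1.8 ≤ -0.302776 < -0.4 is false → out
[4] lift (5,7): star map gives 2.880571; window check -1.8 ≤ 2.880571 < -0.4 is false → out
[5] lift (3,3): star map gives 2.091673; window check -1.8 ≤ 2.091673 < -0.4 is false → out
[6] lift (1,7): star map gives -1.119429; window check -1.8 ≤ -1.119429 < -0.4 is true → IN Λ

6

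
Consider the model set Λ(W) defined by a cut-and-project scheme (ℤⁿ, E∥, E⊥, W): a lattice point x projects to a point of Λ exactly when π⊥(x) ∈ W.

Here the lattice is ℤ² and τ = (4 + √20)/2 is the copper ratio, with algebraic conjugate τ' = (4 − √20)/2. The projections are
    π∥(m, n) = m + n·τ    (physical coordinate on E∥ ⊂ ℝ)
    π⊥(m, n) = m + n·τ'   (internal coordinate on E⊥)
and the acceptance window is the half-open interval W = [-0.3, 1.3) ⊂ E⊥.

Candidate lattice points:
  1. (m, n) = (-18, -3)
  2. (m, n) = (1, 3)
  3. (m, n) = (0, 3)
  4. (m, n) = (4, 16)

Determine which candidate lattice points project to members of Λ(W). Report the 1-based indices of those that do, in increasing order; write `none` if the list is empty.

2, 4

τ' = (4−√20)/2 ≈ -0.236068.
#1 (-18,-3): internal coord -18 + (-3)·τ' = -17.291796; -17.291796 ∉ [-0.3, 1.3) → out
#2 (1,3): internal coord 1 + (3)·τ' = +0.291796; +0.291796 ∈ [-0.3, 1.3) → IN Λ
#3 (0,3): internal coord 0 + (3)·τ' = -0.708204; -0.708204 ∉ [-0.3, 1.3) → out
#4 (4,16): internal coord 4 + (16)·τ' = +0.222912; +0.222912 ∈ [-0.3, 1.3) → IN Λ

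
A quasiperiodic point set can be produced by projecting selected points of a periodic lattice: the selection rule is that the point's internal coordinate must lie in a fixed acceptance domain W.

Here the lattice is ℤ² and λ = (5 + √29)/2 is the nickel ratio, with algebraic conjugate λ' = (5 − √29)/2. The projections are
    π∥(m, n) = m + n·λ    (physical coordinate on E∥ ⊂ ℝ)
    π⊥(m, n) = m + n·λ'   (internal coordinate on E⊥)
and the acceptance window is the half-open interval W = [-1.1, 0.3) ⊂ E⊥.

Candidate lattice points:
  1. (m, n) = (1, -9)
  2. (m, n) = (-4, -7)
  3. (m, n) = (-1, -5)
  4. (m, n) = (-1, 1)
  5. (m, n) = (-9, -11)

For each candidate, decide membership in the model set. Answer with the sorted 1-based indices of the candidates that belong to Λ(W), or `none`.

λ' = (5−√29)/2 ≈ -0.19258.
candidate 1: (m,n)=(1,-9) → π∥ = 1-9·λ ≈ -45.73324, π⊥ = 1-9·λ' ≈ 2.73324 ∉ [-1.1, 0.3) ⇒ out
candidate 2: (m,n)=(-4,-7) → π∥ = -4-7·λ ≈ -40.34808, π⊥ = -4-7·λ' ≈ -2.65192 ∉ [-1.1, 0.3) ⇒ out
candidate 3: (m,n)=(-1,-5) → π∥ = -1-5·λ ≈ -26.96291, π⊥ = -1-5·λ' ≈ -0.03709 ∈ [-1.1, 0.3) ⇒ IN Λ
candidate 4: (m,n)=(-1,1) → π∥ = -1+1·λ ≈ 4.19258, π⊥ = -1+1·λ' ≈ -1.19258 ∉ [-1.1, 0.3) ⇒ out
candidate 5: (m,n)=(-9,-11) → π∥ = -9-11·λ ≈ -66.11841, π⊥ = -9-11·λ' ≈ -6.88159 ∉ [-1.1, 0.3) ⇒ out

3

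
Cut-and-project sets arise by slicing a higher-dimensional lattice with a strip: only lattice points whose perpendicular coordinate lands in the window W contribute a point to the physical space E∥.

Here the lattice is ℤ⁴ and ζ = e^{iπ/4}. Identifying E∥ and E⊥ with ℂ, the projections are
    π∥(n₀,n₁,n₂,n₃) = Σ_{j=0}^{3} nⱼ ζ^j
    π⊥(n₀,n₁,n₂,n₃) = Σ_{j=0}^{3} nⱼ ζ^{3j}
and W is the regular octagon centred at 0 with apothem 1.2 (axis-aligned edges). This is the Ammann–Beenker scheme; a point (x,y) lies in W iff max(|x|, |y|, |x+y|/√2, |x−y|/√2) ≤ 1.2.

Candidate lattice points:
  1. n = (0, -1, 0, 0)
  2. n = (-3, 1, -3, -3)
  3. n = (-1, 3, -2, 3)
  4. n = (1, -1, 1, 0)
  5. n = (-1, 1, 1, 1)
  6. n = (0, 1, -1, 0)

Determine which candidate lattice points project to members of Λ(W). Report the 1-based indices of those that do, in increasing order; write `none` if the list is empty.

1, 5

π⊥(n) = n₀ + n₁ζ³ + n₂ζ⁶ + n₃ζ⁹ where ζ = e^{iπ/4}.
candidate 1: n = (0, -1, 0, 0) → π⊥ ≈ (+0.70711, -0.70711); max(|x|,|y|,|x±y|/√2) = 1.00000 ≤ 1.2 ⇒ ∈ W
candidate 2: n = (-3, 1, -3, -3) → π⊥ ≈ (-5.82843, +1.58579); max(|x|,|y|,|x±y|/√2) = 5.82843 > 1.2 ⇒ ∉ W
candidate 3: n = (-1, 3, -2, 3) → π⊥ ≈ (-1.00000, +6.24264); max(|x|,|y|,|x±y|/√2) = 6.24264 > 1.2 ⇒ ∉ W
candidate 4: n = (1, -1, 1, 0) → π⊥ ≈ (+1.70711, -1.70711); max(|x|,|y|,|x±y|/√2) = 2.41421 > 1.2 ⇒ ∉ W
candidate 5: n = (-1, 1, 1, 1) → π⊥ ≈ (-1.00000, +0.41421); max(|x|,|y|,|x±y|/√2) = 1.00000 ≤ 1.2 ⇒ ∈ W
candidate 6: n = (0, 1, -1, 0) → π⊥ ≈ (-0.70711, +1.70711); max(|x|,|y|,|x±y|/√2) = 1.70711 > 1.2 ⇒ ∉ W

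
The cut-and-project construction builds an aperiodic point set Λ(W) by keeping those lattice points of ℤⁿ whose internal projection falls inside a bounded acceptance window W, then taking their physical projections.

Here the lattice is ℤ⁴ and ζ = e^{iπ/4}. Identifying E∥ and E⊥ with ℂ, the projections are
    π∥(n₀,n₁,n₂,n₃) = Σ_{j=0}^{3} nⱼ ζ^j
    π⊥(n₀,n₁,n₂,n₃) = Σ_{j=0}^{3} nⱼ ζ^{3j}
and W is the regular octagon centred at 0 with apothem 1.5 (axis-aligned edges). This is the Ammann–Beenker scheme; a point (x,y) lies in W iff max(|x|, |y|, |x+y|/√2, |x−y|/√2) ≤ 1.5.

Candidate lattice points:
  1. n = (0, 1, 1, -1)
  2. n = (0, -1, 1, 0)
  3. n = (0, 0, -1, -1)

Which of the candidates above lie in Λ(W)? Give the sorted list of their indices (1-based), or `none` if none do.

3

With ζ = e^{iπ/4} the internal vectors are ζ^0,ζ^3,ζ^6,ζ^9.
candidate 1: n = (0, 1, 1, -1) → π⊥ ≈ (-1.414214, -1.000000); max(|x|,|y|,|x±y|/√2) = 1.707107 > 1.5 ⇒ ∉ W
candidate 2: n = (0, -1, 1, 0) → π⊥ ≈ (+0.707107, -1.707107); max(|x|,|y|,|x±y|/√2) = 1.707107 > 1.5 ⇒ ∉ W
candidate 3: n = (0, 0, -1, -1) → π⊥ ≈ (-0.707107, +0.292893); max(|x|,|y|,|x±y|/√2) = 0.707107 ≤ 1.5 ⇒ ∈ W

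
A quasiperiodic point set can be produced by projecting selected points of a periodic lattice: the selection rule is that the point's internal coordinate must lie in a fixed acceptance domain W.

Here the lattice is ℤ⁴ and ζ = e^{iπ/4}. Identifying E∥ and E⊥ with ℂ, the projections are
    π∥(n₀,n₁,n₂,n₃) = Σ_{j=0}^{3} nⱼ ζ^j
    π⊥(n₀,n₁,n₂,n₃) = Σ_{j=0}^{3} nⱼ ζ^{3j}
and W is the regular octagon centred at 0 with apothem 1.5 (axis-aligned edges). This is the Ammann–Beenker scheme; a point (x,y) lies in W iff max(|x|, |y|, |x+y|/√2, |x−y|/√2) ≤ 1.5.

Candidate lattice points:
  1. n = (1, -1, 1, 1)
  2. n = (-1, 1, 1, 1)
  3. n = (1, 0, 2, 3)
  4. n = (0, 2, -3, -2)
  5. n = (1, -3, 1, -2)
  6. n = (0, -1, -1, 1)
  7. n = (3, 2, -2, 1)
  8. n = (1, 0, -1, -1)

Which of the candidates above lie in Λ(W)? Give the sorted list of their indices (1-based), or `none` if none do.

2, 8

π⊥(n) = n₀ + n₁ζ³ + n₂ζ⁶ + n₃ζ⁹ where ζ = e^{iπ/4}.
candidate 1: n = (1, -1, 1, 1) → π⊥ ≈ (+2.414214, -1.000000); max(|x|,|y|,|x±y|/√2) = 2.414214 > 1.5 ⇒ ∉ W
candidate 2: n = (-1, 1, 1, 1) → π⊥ ≈ (-1.000000, +0.414214); max(|x|,|y|,|x±y|/√2) = 1.000000 ≤ 1.5 ⇒ ∈ W
candidate 3: n = (1, 0, 2, 3) → π⊥ ≈ (+3.121320, +0.121320); max(|x|,|y|,|x±y|/√2) = 3.121320 > 1.5 ⇒ ∉ W
candidate 4: n = (0, 2, -3, -2) → π⊥ ≈ (-2.828427, +3.000000); max(|x|,|y|,|x±y|/√2) = 4.121320 > 1.5 ⇒ ∉ W
candidate 5: n = (1, -3, 1, -2) → π⊥ ≈ (+1.707107, -4.535534); max(|x|,|y|,|x±y|/√2) = 4.535534 > 1.5 ⇒ ∉ W
candidate 6: n = (0, -1, -1, 1) → π⊥ ≈ (+1.414214, +1.000000); max(|x|,|y|,|x±y|/√2) = 1.707107 > 1.5 ⇒ ∉ W
candidate 7: n = (3, 2, -2, 1) → π⊥ ≈ (+2.292893, +4.121320); max(|x|,|y|,|x±y|/√2) = 4.535534 > 1.5 ⇒ ∉ W
candidate 8: n = (1, 0, -1, -1) → π⊥ ≈ (+0.292893, +0.292893); max(|x|,|y|,|x±y|/√2) = 0.414214 ≤ 1.5 ⇒ ∈ W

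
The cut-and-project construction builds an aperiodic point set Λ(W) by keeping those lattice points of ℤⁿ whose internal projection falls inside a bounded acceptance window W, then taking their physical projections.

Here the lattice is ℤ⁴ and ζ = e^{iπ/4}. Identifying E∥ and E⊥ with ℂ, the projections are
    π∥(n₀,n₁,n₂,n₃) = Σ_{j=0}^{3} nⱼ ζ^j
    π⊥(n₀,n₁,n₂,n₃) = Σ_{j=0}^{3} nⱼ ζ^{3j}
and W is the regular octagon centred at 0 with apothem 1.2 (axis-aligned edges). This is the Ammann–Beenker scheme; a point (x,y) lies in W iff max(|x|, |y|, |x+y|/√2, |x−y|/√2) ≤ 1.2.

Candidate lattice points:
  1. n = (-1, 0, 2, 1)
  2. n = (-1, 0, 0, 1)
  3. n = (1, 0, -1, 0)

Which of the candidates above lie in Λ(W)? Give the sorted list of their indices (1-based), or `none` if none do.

2

π⊥(n) = n₀ + n₁ζ³ + n₂ζ⁶ + n₃ζ⁹ where ζ = e^{iπ/4}.
candidate 1: n = (-1, 0, 2, 1) → π⊥ ≈ (-0.29289, -1.29289); max(|x|,|y|,|x±y|/√2) = 1.29289 > 1.2 ⇒ ∉ W
candidate 2: n = (-1, 0, 0, 1) → π⊥ ≈ (-0.29289, +0.70711); max(|x|,|y|,|x±y|/√2) = 0.70711 ≤ 1.2 ⇒ ∈ W
candidate 3: n = (1, 0, -1, 0) → π⊥ ≈ (+1.00000, +1.00000); max(|x|,|y|,|x±y|/√2) = 1.41421 > 1.2 ⇒ ∉ W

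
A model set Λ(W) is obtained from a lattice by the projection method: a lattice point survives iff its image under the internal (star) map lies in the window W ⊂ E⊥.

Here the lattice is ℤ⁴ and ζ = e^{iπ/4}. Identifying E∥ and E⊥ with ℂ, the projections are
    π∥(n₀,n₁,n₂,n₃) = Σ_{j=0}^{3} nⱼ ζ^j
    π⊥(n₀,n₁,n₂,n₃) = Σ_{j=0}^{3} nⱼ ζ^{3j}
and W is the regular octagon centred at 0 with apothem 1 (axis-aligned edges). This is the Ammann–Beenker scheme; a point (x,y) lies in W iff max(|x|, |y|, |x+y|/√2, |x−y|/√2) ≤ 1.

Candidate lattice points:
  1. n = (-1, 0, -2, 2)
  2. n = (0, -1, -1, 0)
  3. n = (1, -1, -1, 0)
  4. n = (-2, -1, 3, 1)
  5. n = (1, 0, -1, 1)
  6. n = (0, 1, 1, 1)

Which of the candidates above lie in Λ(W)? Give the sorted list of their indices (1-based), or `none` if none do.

2, 6

Internal map: ζ^{3j} for j=0..3 gives (1,0), (−√2/2,√2/2), (0,−1), (√2/2,√2/2).
candidate 1: n = (-1, 0, -2, 2) → π⊥ ≈ (+0.4142, +3.4142); max(|x|,|y|,|x±y|/√2) = 3.4142 > 1 ⇒ ∉ W
candidate 2: n = (0, -1, -1, 0) → π⊥ ≈ (+0.7071, +0.2929); max(|x|,|y|,|x±y|/√2) = 0.7071 ≤ 1 ⇒ ∈ W
candidate 3: n = (1, -1, -1, 0) → π⊥ ≈ (+1.7071, +0.2929); max(|x|,|y|,|x±y|/√2) = 1.7071 > 1 ⇒ ∉ W
candidate 4: n = (-2, -1, 3, 1) → π⊥ ≈ (-0.5858, -3.0000); max(|x|,|y|,|x±y|/√2) = 3.0000 > 1 ⇒ ∉ W
candidate 5: n = (1, 0, -1, 1) → π⊥ ≈ (+1.7071, +1.7071); max(|x|,|y|,|x±y|/√2) = 2.4142 > 1 ⇒ ∉ W
candidate 6: n = (0, 1, 1, 1) → π⊥ ≈ (+0.0000, +0.4142); max(|x|,|y|,|x±y|/√2) = 0.4142 ≤ 1 ⇒ ∈ W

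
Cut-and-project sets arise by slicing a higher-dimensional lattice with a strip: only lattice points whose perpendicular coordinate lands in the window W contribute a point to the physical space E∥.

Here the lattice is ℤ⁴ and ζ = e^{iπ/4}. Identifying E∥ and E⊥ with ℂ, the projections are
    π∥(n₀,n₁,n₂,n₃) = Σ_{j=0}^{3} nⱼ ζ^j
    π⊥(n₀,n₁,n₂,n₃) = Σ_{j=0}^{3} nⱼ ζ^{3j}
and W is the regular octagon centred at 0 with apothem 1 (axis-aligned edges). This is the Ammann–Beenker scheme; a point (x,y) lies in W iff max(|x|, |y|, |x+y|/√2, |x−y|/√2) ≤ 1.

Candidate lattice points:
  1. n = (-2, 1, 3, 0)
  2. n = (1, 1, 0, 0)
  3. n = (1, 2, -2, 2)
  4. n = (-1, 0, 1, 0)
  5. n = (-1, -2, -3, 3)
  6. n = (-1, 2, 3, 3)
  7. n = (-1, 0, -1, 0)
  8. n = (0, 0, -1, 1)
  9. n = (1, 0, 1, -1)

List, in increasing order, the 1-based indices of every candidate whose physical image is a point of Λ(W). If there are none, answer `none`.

2, 6

With ζ = e^{iπ/4} the internal vectors are ζ^0,ζ^3,ζ^6,ζ^9.
#1 (-2, 1, 3, 0): internal (-2.70711, -2.29289); octagon support 3.53553 vs apothem 1 → ∉ W
#2 (1, 1, 0, 0): internal (0.29289, 0.70711); octagon support 0.70711 vs apothem 1 → ∈ W
#3 (1, 2, -2, 2): internal (1.00000, 4.82843); octagon support 4.82843 vs apothem 1 → ∉ W
#4 (-1, 0, 1, 0): internal (-1.00000, -1.00000); octagon support 1.41421 vs apothem 1 → ∉ W
#5 (-1, -2, -3, 3): internal (2.53553, 3.70711); octagon support 4.41421 vs apothem 1 → ∉ W
#6 (-1, 2, 3, 3): internal (-0.29289, 0.53553); octagon support 0.58579 vs apothem 1 → ∈ W
#7 (-1, 0, -1, 0): internal (-1.00000, 1.00000); octagon support 1.41421 vs apothem 1 → ∉ W
#8 (0, 0, -1, 1): internal (0.70711, 1.70711); octagon support 1.70711 vs apothem 1 → ∉ W
#9 (1, 0, 1, -1): internal (0.29289, -1.70711); octagon support 1.70711 vs apothem 1 → ∉ W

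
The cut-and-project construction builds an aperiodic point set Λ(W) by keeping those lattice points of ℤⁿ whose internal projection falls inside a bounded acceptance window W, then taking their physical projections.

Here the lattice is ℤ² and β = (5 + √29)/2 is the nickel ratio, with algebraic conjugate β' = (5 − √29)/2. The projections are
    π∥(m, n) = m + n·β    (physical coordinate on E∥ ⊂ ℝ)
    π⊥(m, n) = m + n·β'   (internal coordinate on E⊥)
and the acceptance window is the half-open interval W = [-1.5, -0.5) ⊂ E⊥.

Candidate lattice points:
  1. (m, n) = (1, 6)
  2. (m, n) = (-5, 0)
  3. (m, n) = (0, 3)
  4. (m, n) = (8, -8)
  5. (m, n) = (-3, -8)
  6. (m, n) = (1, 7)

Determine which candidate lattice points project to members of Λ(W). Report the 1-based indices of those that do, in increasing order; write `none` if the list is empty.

3, 5

Compute β' = (5−√29)/2 = -0.192582, so π⊥(m,n) = m -0.192582·n.
[1] lift (1,6): star map gives -0.155494; window check -1.5 ≤ -0.155494 < -0.5 is false → out
[2] lift (-5,0): star map gives -5.000000; window check -1.5 ≤ -5.000000 < -0.5 is false → out
[3] lift (0,3): star map gives -0.577747; window check -1.5 ≤ -0.577747 < -0.5 is true → IN Λ
[4] lift (8,-8): star map gives 9.540659; window check -1.5 ≤ 9.540659 < -0.5 is false → out
[5] lift (-3,-8): star map gives -1.459341; window check -1.5 ≤ -1.459341 < -0.5 is true → IN Λ
[6] lift (1,7): star map gives -0.348077; window check -1.5 ≤ -0.348077 < -0.5 is false → out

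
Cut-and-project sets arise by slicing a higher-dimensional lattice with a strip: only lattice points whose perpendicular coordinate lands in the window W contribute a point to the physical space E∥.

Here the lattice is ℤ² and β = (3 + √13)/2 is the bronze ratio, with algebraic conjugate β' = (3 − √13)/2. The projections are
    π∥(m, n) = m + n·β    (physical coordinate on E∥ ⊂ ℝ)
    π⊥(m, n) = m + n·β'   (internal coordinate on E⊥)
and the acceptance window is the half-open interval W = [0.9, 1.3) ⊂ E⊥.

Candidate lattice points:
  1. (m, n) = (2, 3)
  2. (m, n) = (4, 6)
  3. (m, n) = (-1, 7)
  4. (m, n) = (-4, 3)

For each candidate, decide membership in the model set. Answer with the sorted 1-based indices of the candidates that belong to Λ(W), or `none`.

1

β' = (3−√13)/2 ≈ -0.30278.
#1 (2,3): internal coord 2 + (3)·β' = +1.09167; +1.09167 ∈ [0.9, 1.3) → IN Λ
#2 (4,6): internal coord 4 + (6)·β' = +2.18335; +2.18335 ∉ [0.9, 1.3) → out
#3 (-1,7): internal coord -1 + (7)·β' = -3.11943; -3.11943 ∉ [0.9, 1.3) → out
#4 (-4,3): internal coord -4 + (3)·β' = -4.90833; -4.90833 ∉ [0.9, 1.3) → out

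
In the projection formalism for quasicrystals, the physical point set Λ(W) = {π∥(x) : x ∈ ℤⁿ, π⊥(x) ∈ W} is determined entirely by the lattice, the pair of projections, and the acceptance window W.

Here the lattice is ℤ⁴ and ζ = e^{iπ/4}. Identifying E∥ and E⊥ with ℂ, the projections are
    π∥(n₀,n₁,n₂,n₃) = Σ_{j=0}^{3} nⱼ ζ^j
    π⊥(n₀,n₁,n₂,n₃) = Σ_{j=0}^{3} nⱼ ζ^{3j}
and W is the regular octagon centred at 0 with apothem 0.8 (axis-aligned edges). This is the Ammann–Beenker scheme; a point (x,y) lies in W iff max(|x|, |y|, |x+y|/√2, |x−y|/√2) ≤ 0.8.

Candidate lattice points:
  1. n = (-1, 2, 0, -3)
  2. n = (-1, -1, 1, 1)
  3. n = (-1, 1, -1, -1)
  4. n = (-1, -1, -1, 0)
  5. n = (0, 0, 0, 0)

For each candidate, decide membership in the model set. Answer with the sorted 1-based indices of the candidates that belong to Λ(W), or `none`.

4, 5

Internal map: ζ^{3j} for j=0..3 gives (1,0), (−√2/2,√2/2), (0,−1), (√2/2,√2/2).
#1 (-1, 2, 0, -3): internal (-4.53553, -0.70711); octagon support 4.53553 vs apothem 0.8 → ∉ W
#2 (-1, -1, 1, 1): internal (0.41421, -1.00000); octagon support 1.00000 vs apothem 0.8 → ∉ W
#3 (-1, 1, -1, -1): internal (-2.41421, 1.00000); octagon support 2.41421 vs apothem 0.8 → ∉ W
#4 (-1, -1, -1, 0): internal (-0.29289, 0.29289); octagon support 0.41421 vs apothem 0.8 → ∈ W
#5 (0, 0, 0, 0): internal (0.00000, 0.00000); octagon support 0.00000 vs apothem 0.8 → ∈ W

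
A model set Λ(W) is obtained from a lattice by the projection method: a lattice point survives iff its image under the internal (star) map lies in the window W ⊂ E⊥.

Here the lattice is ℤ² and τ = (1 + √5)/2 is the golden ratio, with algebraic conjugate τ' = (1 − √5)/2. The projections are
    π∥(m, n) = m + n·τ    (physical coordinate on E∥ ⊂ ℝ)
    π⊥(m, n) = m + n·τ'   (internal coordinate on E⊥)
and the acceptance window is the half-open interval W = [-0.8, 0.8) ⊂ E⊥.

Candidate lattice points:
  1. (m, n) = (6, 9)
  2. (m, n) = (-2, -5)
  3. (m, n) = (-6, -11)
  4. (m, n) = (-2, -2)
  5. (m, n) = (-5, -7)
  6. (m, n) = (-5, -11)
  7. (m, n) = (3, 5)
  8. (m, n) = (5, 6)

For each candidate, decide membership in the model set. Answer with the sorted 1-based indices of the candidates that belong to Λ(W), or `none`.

1, 3, 4, 5, 7

Compute τ' = (1−√5)/2 = -0.6180, so π⊥(m,n) = m -0.6180·n.
[1] lift (6,9): star map gives 0.4377; window check -0.8 ≤ 0.4377 < 0.8 is true → IN Λ
[2] lift (-2,-5): star map gives 1.0902; window check -0.8 ≤ 1.0902 < 0.8 is false → out
[3] lift (-6,-11): star map gives 0.7984; window check -0.8 ≤ 0.7984 < 0.8 is true → IN Λ
[4] lift (-2,-2): star map gives -0.7639; window check -0.8 ≤ -0.7639 < 0.8 is true → IN Λ
[5] lift (-5,-7): star map gives -0.6738; window check -0.8 ≤ -0.6738 < 0.8 is true → IN Λ
[6] lift (-5,-11): star map gives 1.7984; window check -0.8 ≤ 1.7984 < 0.8 is false → out
[7] lift (3,5): star map gives -0.0902; window check -0.8 ≤ -0.0902 < 0.8 is true → IN Λ
[8] lift (5,6): star map gives 1.2918; window check -0.8 ≤ 1.2918 < 0.8 is false → out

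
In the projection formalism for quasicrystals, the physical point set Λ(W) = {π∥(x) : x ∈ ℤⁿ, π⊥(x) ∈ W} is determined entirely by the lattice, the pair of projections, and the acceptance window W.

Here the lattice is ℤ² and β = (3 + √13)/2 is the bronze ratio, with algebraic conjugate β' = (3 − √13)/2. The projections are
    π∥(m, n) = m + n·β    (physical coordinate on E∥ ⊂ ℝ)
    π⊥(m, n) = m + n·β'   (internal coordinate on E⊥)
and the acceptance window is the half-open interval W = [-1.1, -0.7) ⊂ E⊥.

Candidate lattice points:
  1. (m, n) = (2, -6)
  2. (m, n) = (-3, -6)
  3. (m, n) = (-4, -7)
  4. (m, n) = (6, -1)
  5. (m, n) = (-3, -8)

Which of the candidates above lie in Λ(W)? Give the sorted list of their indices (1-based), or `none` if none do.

Compute β' = (3−√13)/2 = -0.302776, so π⊥(m,n) = m -0.302776·n.
candidate 1: (m,n)=(2,-6) → π∥ = 2-6·β ≈ -17.816654, π⊥ = 2-6·β' ≈ 3.816654 ∉ [-1.1, -0.7) ⇒ out
candidate 2: (m,n)=(-3,-6) → π∥ = -3-6·β ≈ -22.816654, π⊥ = -3-6·β' ≈ -1.183346 ∉ [-1.1, -0.7) ⇒ out
candidate 3: (m,n)=(-4,-7) → π∥ = -4-7·β ≈ -27.119429, π⊥ = -4-7·β' ≈ -1.880571 ∉ [-1.1, -0.7) ⇒ out
candidate 4: (m,n)=(6,-1) → π∥ = 6-1·β ≈ 2.697224, π⊥ = 6-1·β' ≈ 6.302776 ∉ [-1.1, -0.7) ⇒ out
candidate 5: (m,n)=(-3,-8) → π∥ = -3-8·β ≈ -29.422205, π⊥ = -3-8·β' ≈ -0.577795 ∉ [-1.1, -0.7) ⇒ out

none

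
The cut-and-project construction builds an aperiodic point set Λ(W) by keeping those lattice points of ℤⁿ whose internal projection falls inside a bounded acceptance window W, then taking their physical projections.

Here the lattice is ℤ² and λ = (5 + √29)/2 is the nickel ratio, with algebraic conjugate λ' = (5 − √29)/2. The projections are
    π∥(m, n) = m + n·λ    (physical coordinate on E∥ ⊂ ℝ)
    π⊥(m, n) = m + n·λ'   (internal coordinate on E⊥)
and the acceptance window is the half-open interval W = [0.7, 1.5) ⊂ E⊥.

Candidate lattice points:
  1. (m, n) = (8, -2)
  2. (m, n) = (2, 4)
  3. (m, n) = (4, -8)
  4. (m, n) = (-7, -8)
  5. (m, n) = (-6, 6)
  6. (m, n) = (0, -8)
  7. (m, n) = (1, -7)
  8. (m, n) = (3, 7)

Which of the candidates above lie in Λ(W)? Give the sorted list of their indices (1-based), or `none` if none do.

λ' = (5−√29)/2 ≈ -0.192582.
candidate 1: (m,n)=(8,-2) → π∥ = 8-2·λ ≈ -2.385165, π⊥ = 8-2·λ' ≈ 8.385165 ∉ [0.7, 1.5) ⇒ out
candidate 2: (m,n)=(2,4) → π∥ = 2+4·λ ≈ 22.770330, π⊥ = 2+4·λ' ≈ 1.229670 ∈ [0.7, 1.5) ⇒ IN Λ
candidate 3: (m,n)=(4,-8) → π∥ = 4-8·λ ≈ -37.540659, π⊥ = 4-8·λ' ≈ 5.540659 ∉ [0.7, 1.5) ⇒ out
candidate 4: (m,n)=(-7,-8) → π∥ = -7-8·λ ≈ -48.540659, π⊥ = -7-8·λ' ≈ -5.459341 ∉ [0.7, 1.5) ⇒ out
candidate 5: (m,n)=(-6,6) → π∥ = -6+6·λ ≈ 25.155494, π⊥ = -6+6·λ' ≈ -7.155494 ∉ [0.7, 1.5) ⇒ out
candidate 6: (m,n)=(0,-8) → π∥ = 0-8·λ ≈ -41.540659, π⊥ = 0-8·λ' ≈ 1.540659 ∉ [0.7, 1.5) ⇒ out
candidate 7: (m,n)=(1,-7) → π∥ = 1-7·λ ≈ -35.348077, π⊥ = 1-7·λ' ≈ 2.348077 ∉ [0.7, 1.5) ⇒ out
candidate 8: (m,n)=(3,7) → π∥ = 3+7·λ ≈ 39.348077, π⊥ = 3+7·λ' ≈ 1.651923 ∉ [0.7, 1.5) ⇒ out

2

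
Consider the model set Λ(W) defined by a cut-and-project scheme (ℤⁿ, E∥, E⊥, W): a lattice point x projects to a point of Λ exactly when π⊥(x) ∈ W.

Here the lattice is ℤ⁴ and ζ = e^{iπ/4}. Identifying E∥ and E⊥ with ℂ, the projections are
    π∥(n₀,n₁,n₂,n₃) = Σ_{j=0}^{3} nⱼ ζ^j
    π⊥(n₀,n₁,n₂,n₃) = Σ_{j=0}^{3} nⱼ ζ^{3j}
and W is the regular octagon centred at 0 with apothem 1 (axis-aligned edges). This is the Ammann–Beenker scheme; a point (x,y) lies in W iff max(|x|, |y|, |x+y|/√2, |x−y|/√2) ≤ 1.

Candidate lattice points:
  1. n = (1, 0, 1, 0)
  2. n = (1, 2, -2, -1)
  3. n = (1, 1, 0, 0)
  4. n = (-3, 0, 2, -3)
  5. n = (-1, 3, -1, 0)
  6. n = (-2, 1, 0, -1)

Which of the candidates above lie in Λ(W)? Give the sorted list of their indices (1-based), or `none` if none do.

3

Internal map: ζ^{3j} for j=0..3 gives (1,0), (−√2/2,√2/2), (0,−1), (√2/2,√2/2).
#1 (1, 0, 1, 0): internal (1.000000, -1.000000); octagon support 1.414214 vs apothem 1 → ∉ W
#2 (1, 2, -2, -1): internal (-1.121320, 2.707107); octagon support 2.707107 vs apothem 1 → ∉ W
#3 (1, 1, 0, 0): internal (0.292893, 0.707107); octagon support 0.707107 vs apothem 1 → ∈ W
#4 (-3, 0, 2, -3): internal (-5.121320, -4.121320); octagon support 6.535534 vs apothem 1 → ∉ W
#5 (-1, 3, -1, 0): internal (-3.121320, 3.121320); octagon support 4.414214 vs apothem 1 → ∉ W
#6 (-2, 1, 0, -1): internal (-3.414214, 0.000000); octagon support 3.414214 vs apothem 1 → ∉ W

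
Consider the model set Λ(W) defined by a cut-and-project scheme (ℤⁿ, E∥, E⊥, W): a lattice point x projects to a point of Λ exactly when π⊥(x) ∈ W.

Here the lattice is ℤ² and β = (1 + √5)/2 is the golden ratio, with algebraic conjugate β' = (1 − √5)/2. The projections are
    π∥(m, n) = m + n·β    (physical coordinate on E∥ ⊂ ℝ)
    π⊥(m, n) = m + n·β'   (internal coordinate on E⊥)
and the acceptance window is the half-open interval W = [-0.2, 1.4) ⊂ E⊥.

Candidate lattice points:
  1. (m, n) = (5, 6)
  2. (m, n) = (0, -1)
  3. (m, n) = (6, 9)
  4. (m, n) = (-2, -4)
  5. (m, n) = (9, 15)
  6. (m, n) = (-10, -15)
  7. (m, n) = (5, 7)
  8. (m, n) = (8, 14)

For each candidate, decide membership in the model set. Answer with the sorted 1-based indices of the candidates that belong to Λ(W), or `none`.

β' = (1−√5)/2 ≈ -0.61803.
[1] lift (5,6): star map gives 1.29180; window check -0.2 ≤ 1.29180 < 1.4 is true → IN Λ
[2] lift (0,-1): star map gives 0.61803; window check -0.2 ≤ 0.61803 < 1.4 is true → IN Λ
[3] lift (6,9): star map gives 0.43769; window check -0.2 ≤ 0.43769 < 1.4 is true → IN Λ
[4] lift (-2,-4): star map gives 0.47214; window check -0.2 ≤ 0.47214 < 1.4 is true → IN Λ
[5] lift (9,15): star map gives -0.27051; window check -0.2 ≤ -0.27051 < 1.4 is false → out
[6] lift (-10,-15): star map gives -0.72949; window check -0.2 ≤ -0.72949 < 1.4 is false → out
[7] lift (5,7): star map gives 0.67376; window check -0.2 ≤ 0.67376 < 1.4 is true → IN Λ
[8] lift (8,14): star map gives -0.65248; window check -0.2 ≤ -0.65248 < 1.4 is false → out

1, 2, 3, 4, 7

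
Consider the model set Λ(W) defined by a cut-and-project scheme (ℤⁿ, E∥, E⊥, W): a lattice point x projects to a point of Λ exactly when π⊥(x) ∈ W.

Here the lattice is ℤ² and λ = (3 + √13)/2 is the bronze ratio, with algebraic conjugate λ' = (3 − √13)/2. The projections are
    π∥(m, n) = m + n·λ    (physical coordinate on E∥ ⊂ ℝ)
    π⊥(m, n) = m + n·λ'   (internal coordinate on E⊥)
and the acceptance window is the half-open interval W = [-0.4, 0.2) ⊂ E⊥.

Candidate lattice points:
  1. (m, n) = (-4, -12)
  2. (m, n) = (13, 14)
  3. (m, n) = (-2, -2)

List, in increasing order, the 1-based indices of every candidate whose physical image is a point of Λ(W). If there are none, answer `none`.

1

Compute λ' = (3−√13)/2 = -0.30278, so π⊥(m,n) = m -0.30278·n.
[1] lift (-4,-12): star map gives -0.36669; window check -0.4 ≤ -0.36669 < 0.2 is true → IN Λ
[2] lift (13,14): star map gives 8.76114; window check -0.4 ≤ 8.76114 < 0.2 is false → out
[3] lift (-2,-2): star map gives -1.39445; window check -0.4 ≤ -1.39445 < 0.2 is false → out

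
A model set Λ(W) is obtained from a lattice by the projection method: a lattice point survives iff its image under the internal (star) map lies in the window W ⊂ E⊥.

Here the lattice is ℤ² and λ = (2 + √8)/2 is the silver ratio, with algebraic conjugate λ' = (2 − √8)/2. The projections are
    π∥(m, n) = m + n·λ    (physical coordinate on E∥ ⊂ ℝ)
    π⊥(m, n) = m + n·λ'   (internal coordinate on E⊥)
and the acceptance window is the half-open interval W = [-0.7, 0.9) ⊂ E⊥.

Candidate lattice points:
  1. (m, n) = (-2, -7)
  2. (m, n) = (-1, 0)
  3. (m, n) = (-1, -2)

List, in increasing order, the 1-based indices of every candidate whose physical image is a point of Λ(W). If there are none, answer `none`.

Compute λ' = (2−√8)/2 = -0.414214, so π⊥(m,n) = m -0.414214·n.
[1] lift (-2,-7): star map gives 0.899495; window check -0.7 ≤ 0.899495 < 0.9 is true → IN Λ
[2] lift (-1,0): star map gives -1.000000; window check -0.7 ≤ -1.000000 < 0.9 is false → out
[3] lift (-1,-2): star map gives -0.171573; window check -0.7 ≤ -0.171573 < 0.9 is true → IN Λ

1, 3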